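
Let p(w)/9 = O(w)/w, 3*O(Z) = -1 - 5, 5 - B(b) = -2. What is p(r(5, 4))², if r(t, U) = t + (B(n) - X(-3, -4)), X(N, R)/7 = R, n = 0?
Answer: 81/400 ≈ 0.20250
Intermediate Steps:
B(b) = 7 (B(b) = 5 - 1*(-2) = 5 + 2 = 7)
X(N, R) = 7*R
O(Z) = -2 (O(Z) = (-1 - 5)/3 = (⅓)*(-6) = -2)
r(t, U) = 35 + t (r(t, U) = t + (7 - 7*(-4)) = t + (7 - 1*(-28)) = t + (7 + 28) = t + 35 = 35 + t)
p(w) = -18/w (p(w) = 9*(-2/w) = -18/w)
p(r(5, 4))² = (-18/(35 + 5))² = (-18/40)² = (-18*1/40)² = (-9/20)² = 81/400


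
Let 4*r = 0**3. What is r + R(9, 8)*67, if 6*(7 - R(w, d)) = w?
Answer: 737/2 ≈ 368.50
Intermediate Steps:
R(w, d) = 7 - w/6
r = 0 (r = (1/4)*0**3 = (1/4)*0 = 0)
r + R(9, 8)*67 = 0 + (7 - 1/6*9)*67 = 0 + (7 - 3/2)*67 = 0 + (11/2)*67 = 0 + 737/2 = 737/2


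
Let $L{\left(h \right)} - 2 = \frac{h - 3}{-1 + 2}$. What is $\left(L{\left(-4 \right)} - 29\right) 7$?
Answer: $-238$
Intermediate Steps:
$L{\left(h \right)} = -1 + h$ ($L{\left(h \right)} = 2 + \frac{h - 3}{-1 + 2} = 2 + \frac{-3 + h}{1} = 2 + \left(-3 + h\right) 1 = 2 + \left(-3 + h\right) = -1 + h$)
$\left(L{\left(-4 \right)} - 29\right) 7 = \left(\left(-1 - 4\right) - 29\right) 7 = \left(-5 - 29\right) 7 = \left(-34\right) 7 = -238$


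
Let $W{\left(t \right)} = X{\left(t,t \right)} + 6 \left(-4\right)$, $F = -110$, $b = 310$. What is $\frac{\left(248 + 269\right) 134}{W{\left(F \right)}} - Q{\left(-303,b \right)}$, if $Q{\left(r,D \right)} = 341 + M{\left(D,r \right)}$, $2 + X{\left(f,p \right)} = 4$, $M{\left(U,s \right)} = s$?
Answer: $-3187$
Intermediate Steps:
$X{\left(f,p \right)} = 2$ ($X{\left(f,p \right)} = -2 + 4 = 2$)
$Q{\left(r,D \right)} = 341 + r$
$W{\left(t \right)} = -22$ ($W{\left(t \right)} = 2 + 6 \left(-4\right) = 2 - 24 = -22$)
$\frac{\left(248 + 269\right) 134}{W{\left(F \right)}} - Q{\left(-303,b \right)} = \frac{\left(248 + 269\right) 134}{-22} - \left(341 - 303\right) = 517 \cdot 134 \left(- \frac{1}{22}\right) - 38 = 69278 \left(- \frac{1}{22}\right) - 38 = -3149 - 38 = -3187$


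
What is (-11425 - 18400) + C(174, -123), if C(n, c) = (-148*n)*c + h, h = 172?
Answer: 3137843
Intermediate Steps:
C(n, c) = 172 - 148*c*n (C(n, c) = (-148*n)*c + 172 = -148*c*n + 172 = 172 - 148*c*n)
(-11425 - 18400) + C(174, -123) = (-11425 - 18400) + (172 - 148*(-123)*174) = -29825 + (172 + 3167496) = -29825 + 3167668 = 3137843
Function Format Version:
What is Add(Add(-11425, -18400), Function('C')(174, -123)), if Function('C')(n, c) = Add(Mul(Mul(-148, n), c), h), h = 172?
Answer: 3137843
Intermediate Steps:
Function('C')(n, c) = Add(172, Mul(-148, c, n)) (Function('C')(n, c) = Add(Mul(Mul(-148, n), c), 172) = Add(Mul(-148, c, n), 172) = Add(172, Mul(-148, c, n)))
Add(Add(-11425, -18400), Function('C')(174, -123)) = Add(Add(-11425, -18400), Add(172, Mul(-148, -123, 174))) = Add(-29825, Add(172, 3167496)) = Add(-29825, 3167668) = 3137843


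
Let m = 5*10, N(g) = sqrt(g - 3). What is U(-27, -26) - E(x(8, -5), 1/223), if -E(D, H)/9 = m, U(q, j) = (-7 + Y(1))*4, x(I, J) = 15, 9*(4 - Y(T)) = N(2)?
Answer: 438 - 4*I/9 ≈ 438.0 - 0.44444*I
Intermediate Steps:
N(g) = sqrt(-3 + g)
Y(T) = 4 - I/9 (Y(T) = 4 - sqrt(-3 + 2)/9 = 4 - I/9)
m = 50
U(q, j) = -12 - 4*I/9 (U(q, j) = (-7 + (4 - I/9))*4 = (-3 - I/9)*4 = -12 - 4*I/9)
E(D, H) = -450 (E(D, H) = -9*50 = -450)
U(-27, -26) - E(x(8, -5), 1/223) = (-12 - 4*I/9) - 1*(-450) = (-12 - 4*I/9) + 450 = 438 - 4*I/9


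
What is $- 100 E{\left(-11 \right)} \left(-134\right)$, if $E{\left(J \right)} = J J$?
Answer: $1621400$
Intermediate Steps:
$E{\left(J \right)} = J^{2}$
$- 100 E{\left(-11 \right)} \left(-134\right) = - 100 \left(-11\right)^{2} \left(-134\right) = \left(-100\right) 121 \left(-134\right) = \left(-12100\right) \left(-134\right) = 1621400$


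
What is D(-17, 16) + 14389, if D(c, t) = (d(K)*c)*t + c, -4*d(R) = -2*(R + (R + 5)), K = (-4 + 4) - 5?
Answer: 15052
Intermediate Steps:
K = -5 (K = 0 - 5 = -5)
d(R) = 5/2 + R (d(R) = -(-1)*(R + (R + 5))/2 = -(-1)*(R + (5 + R))/2 = -(-1)*(5 + 2*R)/2 = -(-10 - 4*R)/4 = 5/2 + R)
D(c, t) = c - 5*c*t/2 (D(c, t) = ((5/2 - 5)*c)*t + c = (-5*c/2)*t + c = -5*c*t/2 + c = c - 5*c*t/2)
D(-17, 16) + 14389 = (1/2)*(-17)*(2 - 5*16) + 14389 = (1/2)*(-17)*(2 - 80) + 14389 = (1/2)*(-17)*(-78) + 14389 = 663 + 14389 = 15052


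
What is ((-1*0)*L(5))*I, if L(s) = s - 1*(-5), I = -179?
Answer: 0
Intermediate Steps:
L(s) = 5 + s (L(s) = s + 5 = 5 + s)
((-1*0)*L(5))*I = ((-1*0)*(5 + 5))*(-179) = (0*10)*(-179) = 0*(-179) = 0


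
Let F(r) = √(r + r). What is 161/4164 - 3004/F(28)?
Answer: 161/4164 - 751*√14/7 ≈ -401.39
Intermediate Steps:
F(r) = √2*√r (F(r) = √(2*r) = √2*√r)
161/4164 - 3004/F(28) = 161/4164 - 3004*√14/28 = 161/4164 - 751*√14/7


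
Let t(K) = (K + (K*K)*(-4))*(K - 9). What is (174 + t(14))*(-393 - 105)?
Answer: 1830648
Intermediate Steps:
t(K) = (-9 + K)*(K - 4*K²) (t(K) = (K + K²*(-4))*(-9 + K) = (K - 4*K²)*(-9 + K) = (-9 + K)*(K - 4*K²))
(174 + t(14))*(-393 - 105) = (174 + 14*(-9 - 4*14² + 37*14))*(-393 - 105) = (174 + 14*(-9 - 4*196 + 518))*(-498) = (174 + 14*(-9 - 784 + 518))*(-498) = (174 + 14*(-275))*(-498) = (174 - 3850)*(-498) = -3676*(-498) = 1830648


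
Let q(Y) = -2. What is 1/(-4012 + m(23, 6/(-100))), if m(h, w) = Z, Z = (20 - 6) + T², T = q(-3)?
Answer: -1/3994 ≈ -0.00025038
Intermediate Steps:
T = -2
Z = 18 (Z = (20 - 6) + (-2)² = 14 + 4 = 18)
m(h, w) = 18
1/(-4012 + m(23, 6/(-100))) = 1/(-4012 + 18) = 1/(-3994) = -1/3994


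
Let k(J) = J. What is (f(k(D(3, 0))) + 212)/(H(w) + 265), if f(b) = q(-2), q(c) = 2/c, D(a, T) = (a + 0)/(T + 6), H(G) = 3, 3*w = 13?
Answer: 211/268 ≈ 0.78731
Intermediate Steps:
w = 13/3 (w = (⅓)*13 = 13/3 ≈ 4.3333)
D(a, T) = a/(6 + T)
f(b) = -1 (f(b) = 2/(-2) = 2*(-½) = -1)
(f(k(D(3, 0))) + 212)/(H(w) + 265) = (-1 + 212)/(3 + 265) = 211/268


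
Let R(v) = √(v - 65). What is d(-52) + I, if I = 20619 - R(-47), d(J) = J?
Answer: 20567 - 4*I*√7 ≈ 20567.0 - 10.583*I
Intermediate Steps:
R(v) = √(-65 + v)
I = 20619 - 4*I*√7 (I = 20619 - √(-65 - 47) = 20619 - √(-112) = 20619 - 4*I*√7 ≈ 20619.0 - 10.583*I)
d(-52) + I = -52 + (20619 - 4*I*√7) = 20567 - 4*I*√7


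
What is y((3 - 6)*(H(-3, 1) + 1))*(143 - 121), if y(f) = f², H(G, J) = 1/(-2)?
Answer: 99/2 ≈ 49.500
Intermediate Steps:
H(G, J) = -½ (H(G, J) = 1*(-½) = -½)
y((3 - 6)*(H(-3, 1) + 1))*(143 - 121) = ((3 - 6)*(-½ + 1))²*(143 - 121) = (-3*½)²*22 = (-3/2)²*22 = (9/4)*22 = 99/2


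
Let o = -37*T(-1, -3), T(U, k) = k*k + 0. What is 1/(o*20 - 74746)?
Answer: -1/81406 ≈ -1.2284e-5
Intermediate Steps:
T(U, k) = k**2 (T(U, k) = k**2 + 0 = k**2)
o = -333 (o = -37*(-3)**2 = -37*9 = -333)
1/(o*20 - 74746) = 1/(-333*20 - 74746) = 1/(-6660 - 74746) = 1/(-81406) = -1/81406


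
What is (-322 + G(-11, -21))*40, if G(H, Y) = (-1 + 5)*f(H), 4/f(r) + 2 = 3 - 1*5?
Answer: -13040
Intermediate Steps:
f(r) = -1 (f(r) = 4/(-2 + (3 - 1*5)) = 4/(-2 + (3 - 5)) = 4/(-2 - 2) = 4/(-4) = 4*(-¼) = -1)
G(H, Y) = -4 (G(H, Y) = (-1 + 5)*(-1) = 4*(-1) = -4)
(-322 + G(-11, -21))*40 = (-322 - 4)*40 = -326*40 = -13040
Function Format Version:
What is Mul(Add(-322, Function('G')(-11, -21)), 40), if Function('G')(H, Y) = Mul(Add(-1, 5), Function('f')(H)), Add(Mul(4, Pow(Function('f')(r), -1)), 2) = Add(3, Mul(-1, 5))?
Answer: -13040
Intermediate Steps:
Function('f')(r) = -1 (Function('f')(r) = Mul(4, Pow(Add(-2, Add(3, Mul(-1, 5))), -1)) = Mul(4, Pow(Add(-2, Add(3, -5)), -1)) = Mul(4, Pow(Add(-2, -2), -1)) = Mul(4, Pow(-4, -1)) = Mul(4, Rational(-1, 4)) = -1)
Function('G')(H, Y) = -4 (Function('G')(H, Y) = Mul(Add(-1, 5), -1) = Mul(4, -1) = -4)
Mul(Add(-322, Function('G')(-11, -21)), 40) = Mul(Add(-322, -4), 40) = Mul(-326, 40) = -13040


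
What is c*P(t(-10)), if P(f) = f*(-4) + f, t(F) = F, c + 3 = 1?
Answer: -60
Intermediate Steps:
c = -2 (c = -3 + 1 = -2)
P(f) = -3*f (P(f) = -4*f + f = -3*f)
c*P(t(-10)) = -(-6)*(-10) = -2*30 = -60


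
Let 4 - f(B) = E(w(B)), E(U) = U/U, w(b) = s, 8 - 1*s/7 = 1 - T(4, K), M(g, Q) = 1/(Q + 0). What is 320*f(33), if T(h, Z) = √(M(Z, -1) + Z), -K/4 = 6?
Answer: 960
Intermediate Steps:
K = -24 (K = -4*6 = -24)
M(g, Q) = 1/Q
T(h, Z) = √(-1 + Z) (T(h, Z) = √(1/(-1) + Z) = √(-1 + Z))
s = 49 + 35*I (s = 56 - 7*(1 - √(-1 - 24)) = 56 - 7*(1 - √(-25)) = 56 - 7*(1 - 5*I) = 56 + (-7 + 35*I) = 49 + 35*I ≈ 49.0 + 35.0*I)
w(b) = 49 + 35*I
E(U) = 1
f(B) = 3 (f(B) = 4 - 1*1 = 4 - 1 = 3)
320*f(33) = 320*3 = 960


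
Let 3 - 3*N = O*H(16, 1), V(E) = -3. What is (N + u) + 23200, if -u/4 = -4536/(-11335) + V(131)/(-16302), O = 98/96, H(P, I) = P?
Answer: 6428778548938/277174755 ≈ 23194.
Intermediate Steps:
O = 49/48 (O = 98*(1/96) = 49/48 ≈ 1.0208)
u = -49319918/30797195 (u = -4*(-4536/(-11335) - 3/(-16302)) = -4*(-4536*(-1/11335) - 3*(-1/16302)) = -4*(4536/11335 + 1/5434) = -4*24659959/61594390 = -49319918/30797195 ≈ -1.6014)
N = -40/9 (N = 1 - 49*16/144 = 1 - ⅓*49/3 = 1 - 49/9 = -40/9 ≈ -4.4444)
(N + u) + 23200 = (-40/9 - 49319918/30797195) + 23200 = -1675767062/277174755 + 23200 = 6428778548938/277174755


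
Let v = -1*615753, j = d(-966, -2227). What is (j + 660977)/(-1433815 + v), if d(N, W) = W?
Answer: -329375/1024784 ≈ -0.32141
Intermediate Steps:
j = -2227
v = -615753
(j + 660977)/(-1433815 + v) = (-2227 + 660977)/(-1433815 - 615753) = 658750/(-2049568) = 658750*(-1/2049568) = -329375/1024784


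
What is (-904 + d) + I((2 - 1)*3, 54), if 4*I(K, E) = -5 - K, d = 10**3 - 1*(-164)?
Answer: 258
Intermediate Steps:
d = 1164 (d = 1000 + 164 = 1164)
I(K, E) = -5/4 - K/4 (I(K, E) = (-5 - K)/4 = -5/4 - K/4)
(-904 + d) + I((2 - 1)*3, 54) = (-904 + 1164) + (-5/4 - (2 - 1)*3/4) = 260 + (-5/4 - 3/4) = 260 - 2 = 258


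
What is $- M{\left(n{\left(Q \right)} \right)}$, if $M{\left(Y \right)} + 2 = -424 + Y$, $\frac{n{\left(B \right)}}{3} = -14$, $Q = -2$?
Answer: $468$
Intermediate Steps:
$n{\left(B \right)} = -42$ ($n{\left(B \right)} = 3 \left(-14\right) = -42$)
$M{\left(Y \right)} = -426 + Y$ ($M{\left(Y \right)} = -2 + \left(-424 + Y\right) = -426 + Y$)
$- M{\left(n{\left(Q \right)} \right)} = - (-426 - 42) = \left(-1\right) \left(-468\right) = 468$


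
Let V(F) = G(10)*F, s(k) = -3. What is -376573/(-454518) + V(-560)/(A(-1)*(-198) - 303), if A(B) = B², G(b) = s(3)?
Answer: -191642389/75904506 ≈ -2.5248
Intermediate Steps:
G(b) = -3
V(F) = -3*F
-376573/(-454518) + V(-560)/(A(-1)*(-198) - 303) = -376573/(-454518) + (-3*(-560))/((-1)²*(-198) - 303) = -376573*(-1/454518) + 1680/(1*(-198) - 303) = 376573/454518 + 1680/(-198 - 303) = 376573/454518 + 1680/(-501) = 376573/454518 + 1680*(-1/501) = 376573/454518 - 560/167 = -191642389/75904506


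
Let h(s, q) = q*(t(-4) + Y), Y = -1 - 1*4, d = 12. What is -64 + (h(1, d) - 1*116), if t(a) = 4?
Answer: -192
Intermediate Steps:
Y = -5 (Y = -1 - 4 = -5)
h(s, q) = -q (h(s, q) = q*(4 - 5) = q*(-1) = -q)
-64 + (h(1, d) - 1*116) = -64 + (-1*12 - 1*116) = -64 + (-12 - 116) = -64 - 128 = -192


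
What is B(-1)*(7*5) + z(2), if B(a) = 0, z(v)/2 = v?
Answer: 4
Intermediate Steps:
z(v) = 2*v
B(-1)*(7*5) + z(2) = 0*(7*5) + 2*2 = 0*35 + 4 = 0 + 4 = 4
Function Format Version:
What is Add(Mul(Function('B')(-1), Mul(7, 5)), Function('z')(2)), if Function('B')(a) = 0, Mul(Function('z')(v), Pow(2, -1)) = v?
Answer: 4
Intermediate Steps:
Function('z')(v) = Mul(2, v)
Add(Mul(Function('B')(-1), Mul(7, 5)), Function('z')(2)) = Add(Mul(0, Mul(7, 5)), Mul(2, 2)) = Add(Mul(0, 35), 4) = Add(0, 4) = 4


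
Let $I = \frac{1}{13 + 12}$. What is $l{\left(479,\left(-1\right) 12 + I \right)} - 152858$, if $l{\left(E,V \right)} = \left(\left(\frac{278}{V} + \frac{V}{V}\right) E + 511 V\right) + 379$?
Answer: $- \frac{1265110161}{7475} \approx -1.6925 \cdot 10^{5}$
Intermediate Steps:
$I = \frac{1}{25} \approx 0.04$
$l{\left(E,V \right)} = 379 + 511 V + E \left(1 + \frac{278}{V}\right)$ ($l{\left(E,V \right)} = \left(\left(\frac{278}{V} + 1\right) E + 511 V\right) + 379 = \left(\left(1 + \frac{278}{V}\right) E + 511 V\right) + 379 = \left(E \left(1 + \frac{278}{V}\right) + 511 V\right) + 379 = \left(511 V + E \left(1 + \frac{278}{V}\right)\right) + 379 = 379 + 511 V + E \left(1 + \frac{278}{V}\right)$)
$l{\left(479,\left(-1\right) 12 + I \right)} - 152858 = \left(379 + 479 + 511 \left(\left(-1\right) 12 + \frac{1}{25}\right) + 278 \cdot 479 \frac{1}{\left(-1\right) 12 + \frac{1}{25}}\right) - 152858 = \left(379 + 479 + 511 \left(-12 + \frac{1}{25}\right) + 278 \cdot 479 \frac{1}{-12 + \frac{1}{25}}\right) - 152858 = \left(379 + 479 + 511 \left(- \frac{299}{25}\right) + 278 \cdot 479 \frac{1}{- \frac{299}{25}}\right) - 152858 = \left(379 + 479 - \frac{152789}{25} + 278 \cdot 479 \left(- \frac{25}{299}\right)\right) - 152858 = \left(379 + 479 - \frac{152789}{25} - \frac{3329050}{299}\right) - 152858 = - \frac{122496611}{7475} - 152858 = - \frac{1265110161}{7475}$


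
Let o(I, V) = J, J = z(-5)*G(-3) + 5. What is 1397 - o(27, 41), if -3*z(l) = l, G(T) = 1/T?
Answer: 12533/9 ≈ 1392.6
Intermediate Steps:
G(T) = 1/T
z(l) = -l/3
J = 40/9 (J = -1/3*(-5)/(-3) + 5 = (5/3)*(-1/3) + 5 = -5/9 + 5 = 40/9 ≈ 4.4444)
o(I, V) = 40/9
1397 - o(27, 41) = 1397 - 1*40/9 = 1397 - 40/9 = 12533/9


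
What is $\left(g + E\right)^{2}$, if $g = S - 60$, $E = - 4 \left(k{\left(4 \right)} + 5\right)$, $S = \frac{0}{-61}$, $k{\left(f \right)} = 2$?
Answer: $7744$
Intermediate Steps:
$S = 0$ ($S = 0 \left(- \frac{1}{61}\right) = 0$)
$E = -28$ ($E = - 4 \left(2 + 5\right) = \left(-4\right) 7 = -28$)
$g = -60$ ($g = 0 - 60 = -60$)
$\left(g + E\right)^{2} = \left(-60 - 28\right)^{2} = \left(-88\right)^{2} = 7744$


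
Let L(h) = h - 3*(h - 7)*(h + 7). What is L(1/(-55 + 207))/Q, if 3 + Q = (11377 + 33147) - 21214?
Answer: 3396437/538484928 ≈ 0.0063074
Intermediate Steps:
L(h) = h - 3*(-7 + h)*(7 + h)
Q = 23307 (Q = -3 + ((11377 + 33147) - 21214) = -3 + (44524 - 21214) = -3 + 23310 = 23307)
L(1/(-55 + 207))/Q = (147 + 1/(-55 + 207) - 3/(-55 + 207)²)/23307 = (147 + 1/152 - 3*(1/152)²)*(1/23307) = (147 + 1/152 - 3*1/23104)*(1/23307) = (147 + 1/152 - 3/23104)*(1/23307) = (3396437/23104)*(1/23307) = 3396437/538484928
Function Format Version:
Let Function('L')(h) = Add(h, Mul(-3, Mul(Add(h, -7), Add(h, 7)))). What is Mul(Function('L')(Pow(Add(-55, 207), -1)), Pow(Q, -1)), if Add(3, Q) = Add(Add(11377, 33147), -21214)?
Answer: Rational(3396437, 538484928) ≈ 0.0063074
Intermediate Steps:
Function('L')(h) = Add(h, Mul(-3, Add(-7, h), Add(7, h))) (Function('L')(h) = Add(h, Mul(-3, Mul(Add(-7, h), Add(7, h)))) = Add(h, Mul(-3, Add(-7, h), Add(7, h))))
Q = 23307 (Q = Add(-3, Add(Add(11377, 33147), -21214)) = Add(-3, Add(44524, -21214)) = Add(-3, 23310) = 23307)
Mul(Function('L')(Pow(Add(-55, 207), -1)), Pow(Q, -1)) = Mul(Add(147, Pow(Add(-55, 207), -1), Mul(-3, Pow(Pow(Add(-55, 207), -1), 2))), Pow(23307, -1)) = Mul(Add(147, Pow(152, -1), Mul(-3, Pow(Pow(152, -1), 2))), Rational(1, 23307)) = Mul(Add(147, Rational(1, 152), Mul(-3, Pow(Rational(1, 152), 2))), Rational(1, 23307)) = Mul(Add(147, Rational(1, 152), Mul(-3, Rational(1, 23104))), Rational(1, 23307)) = Mul(Add(147, Rational(1, 152), Rational(-3, 23104)), Rational(1, 23307)) = Mul(Rational(3396437, 23104), Rational(1, 23307)) = Rational(3396437, 538484928)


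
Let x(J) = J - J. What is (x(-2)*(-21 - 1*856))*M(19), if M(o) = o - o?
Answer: 0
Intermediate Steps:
M(o) = 0
x(J) = 0
(x(-2)*(-21 - 1*856))*M(19) = (0*(-21 - 1*856))*0 = (0*(-21 - 856))*0 = (0*(-877))*0 = 0*0 = 0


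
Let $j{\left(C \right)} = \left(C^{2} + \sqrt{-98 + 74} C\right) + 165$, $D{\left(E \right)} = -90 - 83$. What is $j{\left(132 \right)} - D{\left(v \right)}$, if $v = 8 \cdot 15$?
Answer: $17762 + 264 i \sqrt{6} \approx 17762.0 + 646.67 i$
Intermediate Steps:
$v = 120$
$D{\left(E \right)} = -173$
$j{\left(C \right)} = 165 + C^{2} + 2 i C \sqrt{6}$ ($j{\left(C \right)} = \left(C^{2} + \sqrt{-24} C\right) + 165 = \left(C^{2} + 2 i \sqrt{6} C\right) + 165 = \left(C^{2} + 2 i C \sqrt{6}\right) + 165 = 165 + C^{2} + 2 i C \sqrt{6}$)
$j{\left(132 \right)} - D{\left(v \right)} = \left(165 + 132^{2} + 2 i 132 \sqrt{6}\right) - -173 = \left(165 + 17424 + 264 i \sqrt{6}\right) + 173 = \left(17589 + 264 i \sqrt{6}\right) + 173 = 17762 + 264 i \sqrt{6}$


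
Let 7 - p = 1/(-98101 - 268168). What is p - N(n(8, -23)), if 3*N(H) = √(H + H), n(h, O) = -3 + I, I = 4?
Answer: 2563884/366269 - √2/3 ≈ 6.5286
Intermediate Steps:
n(h, O) = 1 (n(h, O) = -3 + 4 = 1)
p = 2563884/366269 (p = 7 - 1/(-98101 - 268168) = 7 - 1/(-366269) = 7 - 1*(-1/366269) = 7 + 1/366269 = 2563884/366269 ≈ 7.0000)
N(H) = √2*√H/3 (N(H) = √(H + H)/3 = √(2*H)/3 = (√2*√H)/3 = √2*√H/3)
p - N(n(8, -23)) = 2563884/366269 - √2*√1/3 = 2563884/366269 - √2/3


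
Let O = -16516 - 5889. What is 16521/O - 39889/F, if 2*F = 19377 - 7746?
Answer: -1979581841/260592555 ≈ -7.5965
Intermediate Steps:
F = 11631/2 (F = (19377 - 7746)/2 = (½)*11631 = 11631/2 ≈ 5815.5)
O = -22405
16521/O - 39889/F = 16521/(-22405) - 39889/11631/2 = 16521*(-1/22405) - 39889*2/11631 = -16521/22405 - 79778/11631 = -1979581841/260592555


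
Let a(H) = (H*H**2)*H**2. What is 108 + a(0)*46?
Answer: 108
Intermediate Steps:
a(H) = H**5 (a(H) = H**3*H**2 = H**5)
108 + a(0)*46 = 108 + 0**5*46 = 108 + 0*46 = 108 + 0 = 108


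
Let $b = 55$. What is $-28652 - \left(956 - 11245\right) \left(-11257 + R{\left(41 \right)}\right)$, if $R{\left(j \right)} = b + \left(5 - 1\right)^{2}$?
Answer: $-115121406$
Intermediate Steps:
$R{\left(j \right)} = 71$ ($R{\left(j \right)} = 55 + \left(5 - 1\right)^{2} = 55 + 4^{2} = 55 + 16 = 71$)
$-28652 - \left(956 - 11245\right) \left(-11257 + R{\left(41 \right)}\right) = -28652 - \left(956 - 11245\right) \left(-11257 + 71\right) = -28652 - \left(-10289\right) \left(-11186\right) = -28652 - 115092754 = -115121406$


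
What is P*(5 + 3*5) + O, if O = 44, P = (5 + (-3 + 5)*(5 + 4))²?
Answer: 10624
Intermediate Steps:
P = 529 (P = (5 + 2*9)² = (5 + 18)² = 23² = 529)
P*(5 + 3*5) + O = 529*(5 + 3*5) + 44 = 529*(5 + 15) + 44 = 529*20 + 44 = 10580 + 44 = 10624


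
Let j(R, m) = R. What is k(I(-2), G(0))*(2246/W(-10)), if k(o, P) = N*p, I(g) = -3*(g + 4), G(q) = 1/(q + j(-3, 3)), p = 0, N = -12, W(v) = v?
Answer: 0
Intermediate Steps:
G(q) = 1/(-3 + q) (G(q) = 1/(q - 3) = 1/(-3 + q))
I(g) = -12 - 3*g (I(g) = -3*(4 + g) = -12 - 3*g)
k(o, P) = 0 (k(o, P) = -12*0 = 0)
k(I(-2), G(0))*(2246/W(-10)) = 0*(2246/(-10)) = 0*(2246*(-1/10)) = 0*(-1123/5) = 0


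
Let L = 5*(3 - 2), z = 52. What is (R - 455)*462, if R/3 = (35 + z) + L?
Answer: -82698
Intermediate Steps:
L = 5 (L = 5*1 = 5)
R = 276 (R = 3*((35 + 52) + 5) = 3*(87 + 5) = 3*92 = 276)
(R - 455)*462 = (276 - 455)*462 = -179*462 = -82698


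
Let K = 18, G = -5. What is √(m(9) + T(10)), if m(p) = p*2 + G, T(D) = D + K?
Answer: √41 ≈ 6.4031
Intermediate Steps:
T(D) = 18 + D (T(D) = D + 18 = 18 + D)
m(p) = -5 + 2*p (m(p) = p*2 - 5 = 2*p - 5 = -5 + 2*p)
√(m(9) + T(10)) = √((-5 + 2*9) + (18 + 10)) = √((-5 + 18) + 28) = √(13 + 28) = √41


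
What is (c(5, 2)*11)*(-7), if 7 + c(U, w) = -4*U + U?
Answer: 1694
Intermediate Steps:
c(U, w) = -7 - 3*U (c(U, w) = -7 + (-4*U + U) = -7 - 3*U)
(c(5, 2)*11)*(-7) = ((-7 - 3*5)*11)*(-7) = ((-7 - 15)*11)*(-7) = -22*11*(-7) = -242*(-7) = 1694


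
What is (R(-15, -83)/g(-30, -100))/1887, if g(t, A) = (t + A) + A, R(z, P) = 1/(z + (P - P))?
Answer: 1/6510150 ≈ 1.5361e-7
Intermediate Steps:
R(z, P) = 1/z (R(z, P) = 1/(z + 0) = 1/z)
g(t, A) = t + 2*A (g(t, A) = (A + t) + A = t + 2*A)
(R(-15, -83)/g(-30, -100))/1887 = (1/((-15)*(-30 + 2*(-100))))/1887 = -1/(15*(-30 - 200))*(1/1887) = -1/15/(-230)*(1/1887) = -1/15*(-1/230)*(1/1887) = (1/3450)*(1/1887) = 1/6510150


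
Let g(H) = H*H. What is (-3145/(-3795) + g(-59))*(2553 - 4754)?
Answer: -5816600308/759 ≈ -7.6635e+6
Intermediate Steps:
g(H) = H**2
(-3145/(-3795) + g(-59))*(2553 - 4754) = (-3145/(-3795) + (-59)**2)*(2553 - 4754) = (-3145*(-1/3795) + 3481)*(-2201) = (629/759 + 3481)*(-2201) = (2642708/759)*(-2201) = -5816600308/759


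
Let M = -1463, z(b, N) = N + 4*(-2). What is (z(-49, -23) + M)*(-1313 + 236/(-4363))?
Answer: 8558909370/4363 ≈ 1.9617e+6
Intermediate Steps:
z(b, N) = -8 + N (z(b, N) = N - 8 = -8 + N)
(z(-49, -23) + M)*(-1313 + 236/(-4363)) = ((-8 - 23) - 1463)*(-1313 + 236/(-4363)) = (-31 - 1463)*(-1313 + 236*(-1/4363)) = -1494*(-1313 - 236/4363) = -1494*(-5728855/4363) = 8558909370/4363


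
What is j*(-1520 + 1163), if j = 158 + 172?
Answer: -117810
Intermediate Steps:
j = 330
j*(-1520 + 1163) = 330*(-1520 + 1163) = 330*(-357) = -117810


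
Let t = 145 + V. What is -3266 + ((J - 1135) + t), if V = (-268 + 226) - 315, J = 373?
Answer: -4240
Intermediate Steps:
V = -357 (V = -42 - 315 = -357)
t = -212 (t = 145 - 357 = -212)
-3266 + ((J - 1135) + t) = -3266 + ((373 - 1135) - 212) = -3266 + (-762 - 212) = -3266 - 974 = -4240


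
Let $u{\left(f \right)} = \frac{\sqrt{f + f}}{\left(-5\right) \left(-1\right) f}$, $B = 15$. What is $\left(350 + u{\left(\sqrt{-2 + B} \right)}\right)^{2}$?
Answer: $\frac{\left(22750 + \sqrt{2} \cdot 13^{\frac{3}{4}}\right)^{2}}{4225} \approx 1.226 \cdot 10^{5}$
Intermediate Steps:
$u{\left(f \right)} = \frac{\sqrt{2}}{5 \sqrt{f}}$ ($u{\left(f \right)} = \frac{\sqrt{2 f}}{5 f} = \sqrt{2} \sqrt{f} \frac{1}{5 f} = \frac{\sqrt{2}}{5 \sqrt{f}}$)
$\left(350 + u{\left(\sqrt{-2 + B} \right)}\right)^{2} = \left(350 + \frac{\sqrt{2}}{5 \sqrt[4]{-2 + 15}}\right)^{2} = \left(350 + \frac{\sqrt{2}}{5 \sqrt[4]{13}}\right)^{2} = \left(350 + \frac{\sqrt{2} \frac{13^{\frac{3}{4}}}{13}}{5}\right)^{2} = \left(350 + \frac{\sqrt{2} \cdot 13^{\frac{3}{4}}}{65}\right)^{2}$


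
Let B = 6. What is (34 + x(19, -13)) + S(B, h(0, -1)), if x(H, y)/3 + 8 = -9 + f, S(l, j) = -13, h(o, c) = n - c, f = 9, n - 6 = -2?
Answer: -3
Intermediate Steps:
n = 4 (n = 6 - 2 = 4)
h(o, c) = 4 - c
x(H, y) = -24 (x(H, y) = -24 + 3*(-9 + 9) = -24 + 3*0 = -24 + 0 = -24)
(34 + x(19, -13)) + S(B, h(0, -1)) = (34 - 24) - 13 = 10 - 13 = -3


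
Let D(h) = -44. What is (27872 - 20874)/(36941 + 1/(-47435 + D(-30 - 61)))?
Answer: 166129021/876960869 ≈ 0.18944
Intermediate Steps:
(27872 - 20874)/(36941 + 1/(-47435 + D(-30 - 61))) = (27872 - 20874)/(36941 + 1/(-47435 - 44)) = 6998/(36941 + 1/(-47479)) = 6998/(36941 - 1/47479) = 6998/(1753921738/47479) = 6998*(47479/1753921738) = 166129021/876960869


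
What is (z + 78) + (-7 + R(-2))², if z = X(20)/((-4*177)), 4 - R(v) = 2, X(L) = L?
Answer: 18226/177 ≈ 102.97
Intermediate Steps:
R(v) = 2 (R(v) = 4 - 1*2 = 4 - 2 = 2)
z = -5/177 (z = 20/((-4*177)) = 20/(-708) = 20*(-1/708) = -5/177 ≈ -0.028249)
(z + 78) + (-7 + R(-2))² = (-5/177 + 78) + (-7 + 2)² = 13801/177 + (-5)² = 13801/177 + 25 = 18226/177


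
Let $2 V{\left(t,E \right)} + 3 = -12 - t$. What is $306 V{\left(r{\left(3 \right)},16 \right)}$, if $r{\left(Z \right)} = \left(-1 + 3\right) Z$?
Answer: $-3213$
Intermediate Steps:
$r{\left(Z \right)} = 2 Z$
$V{\left(t,E \right)} = - \frac{15}{2} - \frac{t}{2}$ ($V{\left(t,E \right)} = - \frac{3}{2} + \frac{-12 - t}{2} = - \frac{3}{2} - \left(6 + \frac{t}{2}\right) = - \frac{15}{2} - \frac{t}{2}$)
$306 V{\left(r{\left(3 \right)},16 \right)} = 306 \left(- \frac{15}{2} - \frac{2 \cdot 3}{2}\right) = 306 \left(- \frac{15}{2} - 3\right) = 306 \left(- \frac{21}{2}\right) = -3213$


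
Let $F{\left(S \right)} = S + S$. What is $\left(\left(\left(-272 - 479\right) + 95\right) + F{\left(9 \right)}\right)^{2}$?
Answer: $407044$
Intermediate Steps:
$F{\left(S \right)} = 2 S$
$\left(\left(\left(-272 - 479\right) + 95\right) + F{\left(9 \right)}\right)^{2} = \left(\left(\left(-272 - 479\right) + 95\right) + 2 \cdot 9\right)^{2} = \left(\left(-751 + 95\right) + 18\right)^{2} = \left(-656 + 18\right)^{2} = \left(-638\right)^{2} = 407044$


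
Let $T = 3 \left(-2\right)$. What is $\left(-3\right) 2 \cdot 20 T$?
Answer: $720$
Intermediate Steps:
$T = -6$
$\left(-3\right) 2 \cdot 20 T = \left(-3\right) 2 \cdot 20 \left(-6\right) = \left(-6\right) 20 \left(-6\right) = \left(-120\right) \left(-6\right) = 720$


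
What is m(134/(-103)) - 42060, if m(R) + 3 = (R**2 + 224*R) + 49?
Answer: -448800218/10609 ≈ -42304.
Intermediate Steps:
m(R) = 46 + R**2 + 224*R (m(R) = -3 + ((R**2 + 224*R) + 49) = -3 + (49 + R**2 + 224*R) = 46 + R**2 + 224*R)
m(134/(-103)) - 42060 = (46 + (134/(-103))**2 + 224*(134/(-103))) - 42060 = (46 + (134*(-1/103))**2 + 224*(134*(-1/103))) - 42060 = (46 + (-134/103)**2 + 224*(-134/103)) - 42060 = (46 + 17956/10609 - 30016/103) - 42060 = -2585678/10609 - 42060 = -448800218/10609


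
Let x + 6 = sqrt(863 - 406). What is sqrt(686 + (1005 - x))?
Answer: sqrt(1697 - sqrt(457)) ≈ 40.934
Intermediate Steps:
x = -6 + sqrt(457) (x = -6 + sqrt(863 - 406) = -6 + sqrt(457) ≈ 15.378)
sqrt(686 + (1005 - x)) = sqrt(686 + (1005 - (-6 + sqrt(457)))) = sqrt(686 + (1005 + (6 - sqrt(457)))) = sqrt(686 + (1011 - sqrt(457))) = sqrt(1697 - sqrt(457))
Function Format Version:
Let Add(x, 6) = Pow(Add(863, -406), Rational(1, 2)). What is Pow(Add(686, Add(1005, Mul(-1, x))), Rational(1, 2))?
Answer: Pow(Add(1697, Mul(-1, Pow(457, Rational(1, 2)))), Rational(1, 2)) ≈ 40.934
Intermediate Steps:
x = Add(-6, Pow(457, Rational(1, 2))) (x = Add(-6, Pow(Add(863, -406), Rational(1, 2))) = Add(-6, Pow(457, Rational(1, 2))) ≈ 15.378)
Pow(Add(686, Add(1005, Mul(-1, x))), Rational(1, 2)) = Pow(Add(686, Add(1005, Mul(-1, Add(-6, Pow(457, Rational(1, 2)))))), Rational(1, 2)) = Pow(Add(686, Add(1005, Add(6, Mul(-1, Pow(457, Rational(1, 2)))))), Rational(1, 2)) = Pow(Add(686, Add(1011, Mul(-1, Pow(457, Rational(1, 2))))), Rational(1, 2)) = Pow(Add(1697, Mul(-1, Pow(457, Rational(1, 2)))), Rational(1, 2))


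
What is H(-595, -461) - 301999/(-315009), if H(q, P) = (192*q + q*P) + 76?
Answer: 50443008178/315009 ≈ 1.6013e+5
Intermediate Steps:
H(q, P) = 76 + 192*q + P*q (H(q, P) = (192*q + P*q) + 76 = 76 + 192*q + P*q)
H(-595, -461) - 301999/(-315009) = (76 + 192*(-595) - 461*(-595)) - 301999/(-315009) = (76 - 114240 + 274295) - 301999*(-1)/315009 = 160131 - 1*(-301999/315009) = 160131 + 301999/315009 = 50443008178/315009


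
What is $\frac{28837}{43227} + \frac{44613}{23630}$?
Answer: $\frac{2609904461}{1021454010} \approx 2.5551$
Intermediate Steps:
$\frac{28837}{43227} + \frac{44613}{23630} = \frac{2609904461}{1021454010}$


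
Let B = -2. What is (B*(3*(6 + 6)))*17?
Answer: -1224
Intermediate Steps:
(B*(3*(6 + 6)))*17 = -6*(6 + 6)*17 = -6*12*17 = -2*36*17 = -72*17 = -1224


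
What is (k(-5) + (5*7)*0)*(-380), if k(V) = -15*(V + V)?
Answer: -57000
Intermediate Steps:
k(V) = -30*V
(k(-5) + (5*7)*0)*(-380) = (-30*(-5) + (5*7)*0)*(-380) = (150 + 35*0)*(-380) = (150 + 0)*(-380) = 150*(-380) = -57000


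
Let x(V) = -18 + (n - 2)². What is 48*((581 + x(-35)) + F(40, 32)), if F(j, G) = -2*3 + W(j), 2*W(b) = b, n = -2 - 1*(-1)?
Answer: 28128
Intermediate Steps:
n = -1 (n = -2 + 1 = -1)
W(b) = b/2
F(j, G) = -6 + j/2 (F(j, G) = -2*3 + j/2 = -6 + j/2)
x(V) = -9 (x(V) = -18 + (-1 - 2)² = -18 + (-3)² = -18 + 9 = -9)
48*((581 + x(-35)) + F(40, 32)) = 48*((581 - 9) + (-6 + (½)*40)) = 48*(572 + (-6 + 20)) = 48*(572 + 14) = 48*586 = 28128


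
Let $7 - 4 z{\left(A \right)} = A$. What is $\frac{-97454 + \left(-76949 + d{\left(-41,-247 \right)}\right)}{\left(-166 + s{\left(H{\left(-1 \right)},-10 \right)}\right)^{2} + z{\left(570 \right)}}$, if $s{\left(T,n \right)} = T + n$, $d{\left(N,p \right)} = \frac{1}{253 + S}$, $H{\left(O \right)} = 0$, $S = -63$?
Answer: $- \frac{66273138}{11717395} \approx -5.656$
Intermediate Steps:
$z{\left(A \right)} = \frac{7}{4} - \frac{A}{4}$
$d{\left(N,p \right)} = \frac{1}{190}$ ($d{\left(N,p \right)} = \frac{1}{253 - 63} = \frac{1}{190}$)
$\frac{-97454 + \left(-76949 + d{\left(-41,-247 \right)}\right)}{\left(-166 + s{\left(H{\left(-1 \right)},-10 \right)}\right)^{2} + z{\left(570 \right)}} = \frac{-97454 + \left(-76949 + \frac{1}{190}\right)}{\left(-166 + \left(0 - 10\right)\right)^{2} + \left(\frac{7}{4} - \frac{285}{2}\right)} = \frac{-97454 - \frac{14620309}{190}}{\left(-166 - 10\right)^{2} + \left(\frac{7}{4} - \frac{285}{2}\right)} = - \frac{33136569}{190 \left(\left(-176\right)^{2} - \frac{563}{4}\right)} = - \frac{33136569}{190 \left(30976 - \frac{563}{4}\right)} = - \frac{33136569}{190 \cdot \frac{123341}{4}} = \left(- \frac{33136569}{190}\right) \frac{4}{123341} = - \frac{66273138}{11717395}$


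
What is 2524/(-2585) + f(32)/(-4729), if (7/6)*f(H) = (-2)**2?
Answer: -83614012/85571255 ≈ -0.97713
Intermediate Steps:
f(H) = 24/7 (f(H) = (6/7)*(-2)**2 = (6/7)*4 = 24/7)
2524/(-2585) + f(32)/(-4729) = 2524/(-2585) + (24/7)/(-4729) = 2524*(-1/2585) + (24/7)*(-1/4729) = -2524/2585 - 24/33103 = -83614012/85571255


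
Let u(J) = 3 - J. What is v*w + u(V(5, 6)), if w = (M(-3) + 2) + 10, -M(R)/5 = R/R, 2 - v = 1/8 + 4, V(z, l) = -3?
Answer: -71/8 ≈ -8.8750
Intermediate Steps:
v = -17/8 (v = 2 - (1/8 + 4) = 2 - (⅛ + 4) = 2 - 1*33/8 = 2 - 33/8 = -17/8 ≈ -2.1250)
M(R) = -5 (M(R) = -5*R/R = -5*1 = -5)
w = 7 (w = (-5 + 2) + 10 = -3 + 10 = 7)
v*w + u(V(5, 6)) = -17/8*7 + (3 - 1*(-3)) = -119/8 + (3 + 3) = -119/8 + 6 = -71/8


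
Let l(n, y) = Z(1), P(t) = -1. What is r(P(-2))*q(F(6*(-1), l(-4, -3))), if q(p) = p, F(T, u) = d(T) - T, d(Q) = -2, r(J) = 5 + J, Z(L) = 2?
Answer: 16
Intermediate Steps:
l(n, y) = 2
F(T, u) = -2 - T
r(P(-2))*q(F(6*(-1), l(-4, -3))) = (5 - 1)*(-2 - 6*(-1)) = 4*(-2 - 1*(-6)) = 4*(-2 + 6) = 4*4 = 16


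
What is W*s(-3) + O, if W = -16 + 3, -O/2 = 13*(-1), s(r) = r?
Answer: 65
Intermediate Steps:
O = 26 (O = -26*(-1) = -2*(-13) = 26)
W = -13
W*s(-3) + O = -13*(-3) + 26 = 39 + 26 = 65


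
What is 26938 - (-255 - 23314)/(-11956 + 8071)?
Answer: 403979/15 ≈ 26932.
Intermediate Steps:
26938 - (-255 - 23314)/(-11956 + 8071) = 26938 - (-23569)/(-3885) = 26938 - (-23569)*(-1)/3885 = 26938 - 1*91/15 = 26938 - 91/15 = 403979/15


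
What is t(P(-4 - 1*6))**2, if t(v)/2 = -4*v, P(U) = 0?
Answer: 0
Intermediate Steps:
t(v) = -8*v (t(v) = 2*(-4*v) = -8*v)
t(P(-4 - 1*6))**2 = (-8*0)**2 = 0**2 = 0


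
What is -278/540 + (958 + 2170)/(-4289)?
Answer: -1440731/1158030 ≈ -1.2441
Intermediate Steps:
-278/540 + (958 + 2170)/(-4289) = -278*1/540 + 3128*(-1/4289) = -139/270 - 3128/4289 = -1440731/1158030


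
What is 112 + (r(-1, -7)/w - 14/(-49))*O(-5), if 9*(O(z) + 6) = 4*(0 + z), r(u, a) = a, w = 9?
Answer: 65798/567 ≈ 116.05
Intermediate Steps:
O(z) = -6 + 4*z/9 (O(z) = -6 + (4*(0 + z))/9 = -6 + (4*z)/9 = -6 + 4*z/9)
112 + (r(-1, -7)/w - 14/(-49))*O(-5) = 112 + (-7/9 - 14/(-49))*(-6 + (4/9)*(-5)) = 112 + (-7*1/9 - 14*(-1/49))*(-6 - 20/9) = 112 + (-7/9 + 2/7)*(-74/9) = 112 - 31/63*(-74/9) = 112 + 2294/567 = 65798/567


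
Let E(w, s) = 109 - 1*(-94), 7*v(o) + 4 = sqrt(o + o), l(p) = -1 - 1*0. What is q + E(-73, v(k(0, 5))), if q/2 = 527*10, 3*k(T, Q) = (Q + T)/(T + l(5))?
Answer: 10743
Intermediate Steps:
l(p) = -1 (l(p) = -1 + 0 = -1)
k(T, Q) = (Q + T)/(3*(-1 + T)) (k(T, Q) = ((Q + T)/(T - 1))/3 = ((Q + T)/(-1 + T))/3 = (Q + T)/(3*(-1 + T)))
v(o) = -4/7 + sqrt(2)*sqrt(o)/7 (v(o) = -4/7 + sqrt(o + o)/7 = -4/7 + sqrt(2*o)/7 = -4/7 + (sqrt(2)*sqrt(o))/7 = -4/7 + sqrt(2)*sqrt(o)/7)
q = 10540 (q = 2*(527*10) = 2*5270 = 10540)
E(w, s) = 203 (E(w, s) = 109 + 94 = 203)
q + E(-73, v(k(0, 5))) = 10540 + 203 = 10743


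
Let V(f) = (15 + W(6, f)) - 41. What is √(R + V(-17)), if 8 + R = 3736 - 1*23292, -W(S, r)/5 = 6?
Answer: 6*I*√545 ≈ 140.07*I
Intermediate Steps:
W(S, r) = -30 (W(S, r) = -5*6 = -30)
V(f) = -56 (V(f) = (15 - 30) - 41 = -15 - 41 = -56)
R = -19564 (R = -8 + (3736 - 1*23292) = -8 + (3736 - 23292) = -8 - 19556 = -19564)
√(R + V(-17)) = √(-19564 - 56) = √(-19620) = 6*I*√545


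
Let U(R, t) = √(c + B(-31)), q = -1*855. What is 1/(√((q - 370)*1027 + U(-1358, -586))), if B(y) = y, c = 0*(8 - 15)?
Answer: (-1258075 + I*√31)^(-½) ≈ 2.0e-9 - 0.00089155*I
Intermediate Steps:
c = 0 (c = 0*(-7) = 0)
q = -855
U(R, t) = I*√31 (U(R, t) = √(0 - 31) = √(-31) = I*√31)
1/(√((q - 370)*1027 + U(-1358, -586))) = 1/(√((-855 - 370)*1027 + I*√31)) = 1/(√(-1225*1027 + I*√31)) = 1/(√(-1258075 + I*√31)) = (-1258075 + I*√31)^(-½)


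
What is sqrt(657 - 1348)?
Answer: I*sqrt(691) ≈ 26.287*I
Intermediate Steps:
sqrt(657 - 1348) = sqrt(-691) = I*sqrt(691)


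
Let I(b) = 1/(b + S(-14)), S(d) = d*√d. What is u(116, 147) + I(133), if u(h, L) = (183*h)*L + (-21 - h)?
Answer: 9108386320/2919 + 2*I*√14/2919 ≈ 3.1204e+6 + 0.0025637*I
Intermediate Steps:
u(h, L) = -21 - h + 183*L*h (u(h, L) = 183*L*h + (-21 - h) = -21 - h + 183*L*h)
S(d) = d^(3/2)
I(b) = 1/(b - 14*I*√14) (I(b) = 1/(b + (-14)^(3/2)) = 1/(b - 14*I*√14))
u(116, 147) + I(133) = (-21 - 1*116 + 183*147*116) + 1/(133 - 14*I*√14) = (-21 - 116 + 3120516) + 1/(133 - 14*I*√14) = 3120379 + 1/(133 - 14*I*√14)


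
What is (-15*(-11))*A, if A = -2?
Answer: -330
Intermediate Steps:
(-15*(-11))*A = -15*(-11)*(-2) = 165*(-2) = -330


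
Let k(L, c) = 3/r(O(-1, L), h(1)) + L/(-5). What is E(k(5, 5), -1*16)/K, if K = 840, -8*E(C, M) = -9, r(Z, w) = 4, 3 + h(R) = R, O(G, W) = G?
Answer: 3/2240 ≈ 0.0013393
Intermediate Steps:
h(R) = -3 + R
k(L, c) = ¾ - L/5 (k(L, c) = 3/4 + L/(-5) = 3*(¼) + L*(-⅕) = ¾ - L/5)
E(C, M) = 9/8 (E(C, M) = -⅛*(-9) = 9/8)
E(k(5, 5), -1*16)/K = (9/8)/840 = (9/8)*(1/840) = 3/2240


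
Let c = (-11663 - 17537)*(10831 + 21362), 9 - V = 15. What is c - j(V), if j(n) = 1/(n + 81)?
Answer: -70502670001/75 ≈ -9.4004e+8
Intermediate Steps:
V = -6 (V = 9 - 1*15 = 9 - 15 = -6)
j(n) = 1/(81 + n)
c = -940035600 (c = -29200*32193 = -940035600)
c - j(V) = -940035600 - 1/(81 - 6) = -940035600 - 1/75 = -70502670001/75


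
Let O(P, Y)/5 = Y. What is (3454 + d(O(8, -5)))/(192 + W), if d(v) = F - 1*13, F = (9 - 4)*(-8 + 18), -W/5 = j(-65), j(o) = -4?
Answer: 3491/212 ≈ 16.467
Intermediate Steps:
O(P, Y) = 5*Y
W = 20 (W = -5*(-4) = 20)
F = 50 (F = 5*10 = 50)
d(v) = 37 (d(v) = 50 - 1*13 = 50 - 13 = 37)
(3454 + d(O(8, -5)))/(192 + W) = (3454 + 37)/(192 + 20) = 3491/212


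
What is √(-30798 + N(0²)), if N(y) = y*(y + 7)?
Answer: 3*I*√3422 ≈ 175.49*I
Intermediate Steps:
N(y) = y*(7 + y)
√(-30798 + N(0²)) = √(-30798 + 0²*(7 + 0²)) = √(-30798 + 0*(7 + 0)) = √(-30798 + 0*7) = √(-30798 + 0) = √(-30798) = 3*I*√3422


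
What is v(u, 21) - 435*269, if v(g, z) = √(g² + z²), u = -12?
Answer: -117015 + 3*√65 ≈ -1.1699e+5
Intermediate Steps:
v(u, 21) - 435*269 = √((-12)² + 21²) - 435*269 = √(144 + 441) - 117015 = √585 - 117015 = 3*√65 - 117015 = -117015 + 3*√65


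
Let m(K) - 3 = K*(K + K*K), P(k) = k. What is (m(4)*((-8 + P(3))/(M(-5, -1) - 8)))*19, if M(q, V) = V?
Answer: 7885/9 ≈ 876.11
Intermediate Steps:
m(K) = 3 + K*(K + K**2) (m(K) = 3 + K*(K + K*K) = 3 + K*(K + K**2))
(m(4)*((-8 + P(3))/(M(-5, -1) - 8)))*19 = ((3 + 4**2 + 4**3)*((-8 + 3)/(-1 - 8)))*19 = ((3 + 16 + 64)*(-5/(-9)))*19 = (83*(-5*(-1/9)))*19 = (83*(5/9))*19 = (415/9)*19 = 7885/9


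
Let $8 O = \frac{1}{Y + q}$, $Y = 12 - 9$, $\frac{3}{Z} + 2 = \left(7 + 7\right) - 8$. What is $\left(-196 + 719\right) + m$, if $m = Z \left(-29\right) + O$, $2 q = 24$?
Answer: $\frac{60151}{120} \approx 501.26$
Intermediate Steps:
$q = 12$ ($q = \frac{1}{2} \cdot 24 = 12$)
$Z = \frac{3}{4}$ ($Z = \frac{3}{-2 + \left(\left(7 + 7\right) - 8\right)} = \frac{3}{-2 + \left(14 - 8\right)} = \frac{3}{-2 + 6} = \frac{3}{4} \approx 0.75$)
$Y = 3$ ($Y = 12 - 9 = 3$)
$O = \frac{1}{120}$ ($O = \frac{1}{8 \left(3 + 12\right)} = \frac{1}{8 \cdot 15} = \frac{1}{8} \cdot \frac{1}{15} = \frac{1}{120} \approx 0.0083333$)
$m = - \frac{2609}{120}$ ($m = \frac{3}{4} \left(-29\right) + \frac{1}{120} = - \frac{87}{4} + \frac{1}{120} = - \frac{2609}{120} \approx -21.742$)
$\left(-196 + 719\right) + m = \left(-196 + 719\right) - \frac{2609}{120} = 523 - \frac{2609}{120} = \frac{60151}{120}$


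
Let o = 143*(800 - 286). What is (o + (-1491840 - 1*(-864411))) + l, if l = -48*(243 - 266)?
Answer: -552823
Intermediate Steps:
o = 73502 (o = 143*514 = 73502)
l = 1104 (l = -48*(-23) = 1104)
(o + (-1491840 - 1*(-864411))) + l = (73502 + (-1491840 - 1*(-864411))) + 1104 = (73502 + (-1491840 + 864411)) + 1104 = (73502 - 627429) + 1104 = -553927 + 1104 = -552823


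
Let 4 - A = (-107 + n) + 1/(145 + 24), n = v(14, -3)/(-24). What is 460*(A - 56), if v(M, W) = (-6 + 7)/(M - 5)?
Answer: 230882395/9126 ≈ 25299.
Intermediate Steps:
v(M, W) = 1/(-5 + M)
n = -1/216 (n = 1/((-5 + 14)*(-24)) = -1/24/9 = (⅑)*(-1/24) = -1/216 ≈ -0.0046296)
A = 4051897/36504 (A = 4 - ((-107 - 1/216) + 1/(145 + 24)) = 4 - (-23113/216 + 1/169) = 4 - 1*(-3905881/36504) = 4 + 3905881/36504 = 4051897/36504 ≈ 111.00)
460*(A - 56) = 460*(4051897/36504 - 56) = 460*(2007673/36504) = 230882395/9126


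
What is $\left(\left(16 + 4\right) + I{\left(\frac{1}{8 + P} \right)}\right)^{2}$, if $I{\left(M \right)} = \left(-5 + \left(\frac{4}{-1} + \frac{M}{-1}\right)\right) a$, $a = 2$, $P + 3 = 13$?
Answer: $\frac{289}{81} \approx 3.5679$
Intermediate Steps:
$P = 10$ ($P = -3 + 13 = 10$)
$I{\left(M \right)} = -18 - 2 M$ ($I{\left(M \right)} = \left(-5 + \left(\frac{4}{-1} + \frac{M}{-1}\right)\right) 2 = \left(-5 + \left(4 \left(-1\right) + M \left(-1\right)\right)\right) 2 = \left(-5 - \left(4 + M\right)\right) 2 = \left(-9 - M\right) 2 = -18 - 2 M$)
$\left(\left(16 + 4\right) + I{\left(\frac{1}{8 + P} \right)}\right)^{2} = \left(\left(16 + 4\right) - \left(18 + \frac{2}{8 + 10}\right)\right)^{2} = \left(20 - \left(18 + \frac{2}{18}\right)\right)^{2} = \left(20 - \frac{163}{9}\right)^{2} = \left(\frac{17}{9}\right)^{2} = \frac{289}{81}$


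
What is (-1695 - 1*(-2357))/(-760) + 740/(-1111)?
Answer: -648941/422180 ≈ -1.5371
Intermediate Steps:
(-1695 - 1*(-2357))/(-760) + 740/(-1111) = (-1695 + 2357)*(-1/760) + 740*(-1/1111) = 662*(-1/760) - 740/1111 = -331/380 - 740/1111 = -648941/422180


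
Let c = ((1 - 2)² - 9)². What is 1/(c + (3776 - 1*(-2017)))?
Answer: 1/5857 ≈ 0.00017074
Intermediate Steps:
c = 64 (c = ((-1)² - 9)² = (1 - 9)² = (-8)² = 64)
1/(c + (3776 - 1*(-2017))) = 1/(64 + (3776 - 1*(-2017))) = 1/(64 + (3776 + 2017)) = 1/(64 + 5793) = 1/5857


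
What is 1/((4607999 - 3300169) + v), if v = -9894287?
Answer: -1/8586457 ≈ -1.1646e-7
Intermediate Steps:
1/((4607999 - 3300169) + v) = 1/((4607999 - 3300169) - 9894287) = 1/(1307830 - 9894287) = 1/(-8586457) = -1/8586457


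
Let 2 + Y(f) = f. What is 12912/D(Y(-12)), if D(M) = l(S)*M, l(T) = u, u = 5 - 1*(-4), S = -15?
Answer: -2152/21 ≈ -102.48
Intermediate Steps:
Y(f) = -2 + f
u = 9 (u = 5 + 4 = 9)
l(T) = 9
D(M) = 9*M
12912/D(Y(-12)) = 12912/((9*(-2 - 12))) = 12912/((9*(-14))) = 12912/(-126) = 12912*(-1/126) = -2152/21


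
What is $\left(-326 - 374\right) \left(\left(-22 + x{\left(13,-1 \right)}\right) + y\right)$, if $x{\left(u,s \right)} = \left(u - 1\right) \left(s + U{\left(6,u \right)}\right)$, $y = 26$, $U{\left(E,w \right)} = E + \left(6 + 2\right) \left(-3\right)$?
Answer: $156800$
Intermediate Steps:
$U{\left(E,w \right)} = -24 + E$ ($U{\left(E,w \right)} = E + 8 \left(-3\right) = E - 24 = -24 + E$)
$x{\left(u,s \right)} = \left(-1 + u\right) \left(-18 + s\right)$ ($x{\left(u,s \right)} = \left(u - 1\right) \left(s + \left(-24 + 6\right)\right) = \left(-1 + u\right) \left(s - 18\right) = \left(-1 + u\right) \left(-18 + s\right)$)
$\left(-326 - 374\right) \left(\left(-22 + x{\left(13,-1 \right)}\right) + y\right) = \left(-326 - 374\right) \left(\left(-22 - 228\right) + 26\right) = - 700 \left(\left(-22 + \left(18 + 1 - 234 - 13\right)\right) + 26\right) = - 700 \left(\left(-22 - 228\right) + 26\right) = - 700 \left(-250 + 26\right) = \left(-700\right) \left(-224\right) = 156800$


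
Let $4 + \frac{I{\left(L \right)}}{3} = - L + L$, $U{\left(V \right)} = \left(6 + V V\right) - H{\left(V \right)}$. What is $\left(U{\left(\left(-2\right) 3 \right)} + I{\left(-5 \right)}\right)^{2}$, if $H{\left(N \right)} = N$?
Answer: $1296$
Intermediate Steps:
$U{\left(V \right)} = 6 + V^{2} - V$ ($U{\left(V \right)} = \left(6 + V V\right) - V = \left(6 + V^{2}\right) - V = 6 + V^{2} - V$)
$I{\left(L \right)} = -12$ ($I{\left(L \right)} = -12 + 3 \left(- L + L\right) = -12 + 3 \cdot 0 = -12 + 0 = -12$)
$\left(U{\left(\left(-2\right) 3 \right)} + I{\left(-5 \right)}\right)^{2} = \left(\left(6 + \left(\left(-2\right) 3\right)^{2} - \left(-2\right) 3\right) - 12\right)^{2} = \left(\left(6 + \left(-6\right)^{2} - -6\right) - 12\right)^{2} = \left(\left(6 + 36 + 6\right) - 12\right)^{2} = \left(48 - 12\right)^{2} = 36^{2} = 1296$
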